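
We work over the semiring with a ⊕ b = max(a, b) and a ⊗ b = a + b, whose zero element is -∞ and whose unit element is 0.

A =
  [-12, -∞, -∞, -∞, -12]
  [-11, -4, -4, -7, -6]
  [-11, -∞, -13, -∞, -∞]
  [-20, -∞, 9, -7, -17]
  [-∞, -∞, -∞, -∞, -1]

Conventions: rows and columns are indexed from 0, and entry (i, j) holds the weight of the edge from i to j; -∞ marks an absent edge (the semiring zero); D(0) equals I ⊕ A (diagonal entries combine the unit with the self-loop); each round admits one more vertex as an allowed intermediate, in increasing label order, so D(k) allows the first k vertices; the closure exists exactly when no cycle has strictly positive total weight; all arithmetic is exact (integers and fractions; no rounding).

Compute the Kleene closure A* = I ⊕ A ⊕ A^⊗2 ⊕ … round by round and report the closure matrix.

D(0):
  [0, -∞, -∞, -∞, -12]
  [-11, 0, -4, -7, -6]
  [-11, -∞, 0, -∞, -∞]
  [-20, -∞, 9, 0, -17]
  [-∞, -∞, -∞, -∞, 0]
D(1):
  [0, -∞, -∞, -∞, -12]
  [-11, 0, -4, -7, -6]
  [-11, -∞, 0, -∞, -23]
  [-20, -∞, 9, 0, -17]
  [-∞, -∞, -∞, -∞, 0]
D(2):
  [0, -∞, -∞, -∞, -12]
  [-11, 0, -4, -7, -6]
  [-11, -∞, 0, -∞, -23]
  [-20, -∞, 9, 0, -17]
  [-∞, -∞, -∞, -∞, 0]
D(3):
  [0, -∞, -∞, -∞, -12]
  [-11, 0, -4, -7, -6]
  [-11, -∞, 0, -∞, -23]
  [-2, -∞, 9, 0, -14]
  [-∞, -∞, -∞, -∞, 0]
D(4):
  [0, -∞, -∞, -∞, -12]
  [-9, 0, 2, -7, -6]
  [-11, -∞, 0, -∞, -23]
  [-2, -∞, 9, 0, -14]
  [-∞, -∞, -∞, -∞, 0]
D(5):
  [0, -∞, -∞, -∞, -12]
  [-9, 0, 2, -7, -6]
  [-11, -∞, 0, -∞, -23]
  [-2, -∞, 9, 0, -14]
  [-∞, -∞, -∞, -∞, 0]
Answer: A* = [[0, -∞, -∞, -∞, -12], [-9, 0, 2, -7, -6], [-11, -∞, 0, -∞, -23], [-2, -∞, 9, 0, -14], [-∞, -∞, -∞, -∞, 0]]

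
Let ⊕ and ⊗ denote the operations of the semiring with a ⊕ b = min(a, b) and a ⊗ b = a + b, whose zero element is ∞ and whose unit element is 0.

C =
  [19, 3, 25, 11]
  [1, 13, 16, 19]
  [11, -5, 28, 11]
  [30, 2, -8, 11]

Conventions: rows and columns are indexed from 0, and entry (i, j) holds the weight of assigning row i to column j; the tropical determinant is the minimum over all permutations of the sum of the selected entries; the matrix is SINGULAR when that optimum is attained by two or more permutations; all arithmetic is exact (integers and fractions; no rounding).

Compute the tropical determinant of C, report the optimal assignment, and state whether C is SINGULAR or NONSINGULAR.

σ = (0, 1, 2, 3): 19 + 13 + 28 + 11 = 71
σ = (0, 1, 3, 2): 19 + 13 + 11 + (-8) = 35
σ = (0, 2, 1, 3): 19 + 16 + (-5) + 11 = 41
σ = (0, 2, 3, 1): 19 + 16 + 11 + 2 = 48
σ = (0, 3, 1, 2): 19 + 19 + (-5) + (-8) = 25
σ = (0, 3, 2, 1): 19 + 19 + 28 + 2 = 68
σ = (1, 0, 2, 3): 3 + 1 + 28 + 11 = 43
σ = (1, 0, 3, 2): 3 + 1 + 11 + (-8) = 7
σ = (1, 2, 0, 3): 3 + 16 + 11 + 11 = 41
σ = (1, 2, 3, 0): 3 + 16 + 11 + 30 = 60
σ = (1, 3, 0, 2): 3 + 19 + 11 + (-8) = 25
σ = (1, 3, 2, 0): 3 + 19 + 28 + 30 = 80
σ = (2, 0, 1, 3): 25 + 1 + (-5) + 11 = 32
σ = (2, 0, 3, 1): 25 + 1 + 11 + 2 = 39
σ = (2, 1, 0, 3): 25 + 13 + 11 + 11 = 60
σ = (2, 1, 3, 0): 25 + 13 + 11 + 30 = 79
σ = (2, 3, 0, 1): 25 + 19 + 11 + 2 = 57
σ = (2, 3, 1, 0): 25 + 19 + (-5) + 30 = 69
σ = (3, 0, 1, 2): 11 + 1 + (-5) + (-8) = -1
σ = (3, 0, 2, 1): 11 + 1 + 28 + 2 = 42
σ = (3, 1, 0, 2): 11 + 13 + 11 + (-8) = 27
σ = (3, 1, 2, 0): 11 + 13 + 28 + 30 = 82
σ = (3, 2, 0, 1): 11 + 16 + 11 + 2 = 40
σ = (3, 2, 1, 0): 11 + 16 + (-5) + 30 = 52
Optimal value attained by: σ = (3, 0, 1, 2).
Answer: det⊕(C) = -1; verdict: NONSINGULAR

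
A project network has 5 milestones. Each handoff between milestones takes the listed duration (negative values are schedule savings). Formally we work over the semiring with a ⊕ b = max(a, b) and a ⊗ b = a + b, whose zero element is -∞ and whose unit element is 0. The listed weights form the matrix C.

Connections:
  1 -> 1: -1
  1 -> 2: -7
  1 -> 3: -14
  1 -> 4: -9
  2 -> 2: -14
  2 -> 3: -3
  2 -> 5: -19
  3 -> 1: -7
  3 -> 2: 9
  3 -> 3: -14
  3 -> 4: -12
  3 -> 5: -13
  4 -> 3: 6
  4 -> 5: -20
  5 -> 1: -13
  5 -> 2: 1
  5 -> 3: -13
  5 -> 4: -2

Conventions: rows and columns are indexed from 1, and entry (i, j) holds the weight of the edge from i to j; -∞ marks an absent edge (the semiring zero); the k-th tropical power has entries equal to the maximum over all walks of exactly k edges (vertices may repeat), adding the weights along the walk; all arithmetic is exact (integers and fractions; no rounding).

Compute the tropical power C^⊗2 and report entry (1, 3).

C^⊗2:
  [-2, -5, -3, -10, -26]
  [-10, 6, -17, -15, -16]
  [-8, -5, 6, -15, -10]
  [-1, 15, -8, -6, -7]
  [-14, -4, 4, -22, -18]
Key observation: the optimum is the walk 1->4->3, with weight (-9) + 6 = -3.
Optimal value attained by: walk 1->4->3.
Answer: (C^⊗2)[1][3] = -3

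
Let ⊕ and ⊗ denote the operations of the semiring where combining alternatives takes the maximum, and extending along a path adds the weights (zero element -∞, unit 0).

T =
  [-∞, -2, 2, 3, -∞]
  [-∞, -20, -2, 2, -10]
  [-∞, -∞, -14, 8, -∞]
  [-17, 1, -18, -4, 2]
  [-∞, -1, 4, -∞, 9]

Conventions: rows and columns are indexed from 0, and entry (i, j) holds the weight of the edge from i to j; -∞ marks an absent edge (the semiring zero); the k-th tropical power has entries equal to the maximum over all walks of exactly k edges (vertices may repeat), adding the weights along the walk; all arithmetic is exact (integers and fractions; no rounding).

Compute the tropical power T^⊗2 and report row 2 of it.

T^⊗2:
  [-14, 4, -4, 10, 5]
  [-15, 3, -6, 6, 4]
  [-9, 9, -10, 4, 10]
  [-21, 1, 6, 3, 11]
  [-∞, 8, 13, 12, 18]
Answer: row 2 of T^⊗2 = [-9, 9, -10, 4, 10]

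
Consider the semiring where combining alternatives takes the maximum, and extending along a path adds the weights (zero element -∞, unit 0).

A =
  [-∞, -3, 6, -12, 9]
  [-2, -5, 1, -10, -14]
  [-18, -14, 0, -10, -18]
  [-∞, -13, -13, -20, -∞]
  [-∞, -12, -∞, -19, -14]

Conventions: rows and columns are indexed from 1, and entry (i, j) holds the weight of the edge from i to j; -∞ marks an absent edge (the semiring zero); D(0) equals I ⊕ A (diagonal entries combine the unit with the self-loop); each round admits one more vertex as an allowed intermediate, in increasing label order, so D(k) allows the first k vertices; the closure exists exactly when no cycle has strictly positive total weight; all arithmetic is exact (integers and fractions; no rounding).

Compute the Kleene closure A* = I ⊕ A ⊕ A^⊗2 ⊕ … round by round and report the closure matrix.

D(0):
  [0, -3, 6, -12, 9]
  [-2, 0, 1, -10, -14]
  [-18, -14, 0, -10, -18]
  [-∞, -13, -13, 0, -∞]
  [-∞, -12, -∞, -19, 0]
D(1):
  [0, -3, 6, -12, 9]
  [-2, 0, 4, -10, 7]
  [-18, -14, 0, -10, -9]
  [-∞, -13, -13, 0, -∞]
  [-∞, -12, -∞, -19, 0]
D(2):
  [0, -3, 6, -12, 9]
  [-2, 0, 4, -10, 7]
  [-16, -14, 0, -10, -7]
  [-15, -13, -9, 0, -6]
  [-14, -12, -8, -19, 0]
D(3):
  [0, -3, 6, -4, 9]
  [-2, 0, 4, -6, 7]
  [-16, -14, 0, -10, -7]
  [-15, -13, -9, 0, -6]
  [-14, -12, -8, -18, 0]
D(4):
  [0, -3, 6, -4, 9]
  [-2, 0, 4, -6, 7]
  [-16, -14, 0, -10, -7]
  [-15, -13, -9, 0, -6]
  [-14, -12, -8, -18, 0]
D(5):
  [0, -3, 6, -4, 9]
  [-2, 0, 4, -6, 7]
  [-16, -14, 0, -10, -7]
  [-15, -13, -9, 0, -6]
  [-14, -12, -8, -18, 0]
Answer: A* = [[0, -3, 6, -4, 9], [-2, 0, 4, -6, 7], [-16, -14, 0, -10, -7], [-15, -13, -9, 0, -6], [-14, -12, -8, -18, 0]]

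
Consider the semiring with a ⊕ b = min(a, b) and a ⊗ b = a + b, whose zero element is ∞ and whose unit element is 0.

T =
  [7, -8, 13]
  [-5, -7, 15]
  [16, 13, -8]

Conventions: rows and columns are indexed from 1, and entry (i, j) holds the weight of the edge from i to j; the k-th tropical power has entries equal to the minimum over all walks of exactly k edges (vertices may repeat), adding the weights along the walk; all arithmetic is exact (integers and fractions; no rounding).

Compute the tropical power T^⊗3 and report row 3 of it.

T^⊗2:
  [-13, -15, 5]
  [-12, -14, 7]
  [8, 5, -16]
T^⊗3:
  [-20, -22, -3]
  [-19, -21, -1]
  [0, -3, -24]
Answer: row 3 of T^⊗3 = [0, -3, -24]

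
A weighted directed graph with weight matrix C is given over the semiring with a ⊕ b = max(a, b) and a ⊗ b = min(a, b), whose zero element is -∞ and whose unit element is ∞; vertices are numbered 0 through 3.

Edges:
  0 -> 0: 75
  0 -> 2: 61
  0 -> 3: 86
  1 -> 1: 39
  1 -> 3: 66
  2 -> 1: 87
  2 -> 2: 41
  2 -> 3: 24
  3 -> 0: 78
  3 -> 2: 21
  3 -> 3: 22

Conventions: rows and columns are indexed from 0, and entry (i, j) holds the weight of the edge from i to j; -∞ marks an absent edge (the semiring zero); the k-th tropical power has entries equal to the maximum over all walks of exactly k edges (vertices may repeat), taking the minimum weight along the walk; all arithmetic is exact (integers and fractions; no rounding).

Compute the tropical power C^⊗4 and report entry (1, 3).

C^⊗2:
  [78, 61, 61, 75]
  [66, 39, 21, 39]
  [24, 41, 41, 66]
  [75, 21, 61, 78]
C^⊗3:
  [75, 61, 61, 78]
  [66, 39, 61, 66]
  [66, 41, 41, 41]
  [78, 61, 61, 75]
C^⊗4:
  [78, 61, 61, 75]
  [66, 61, 61, 66]
  [66, 41, 61, 66]
  [75, 61, 61, 78]
Key observation: the optimum is the walk 1->3->0->0->3, with weight 66 min 78 min 75 min 86 = 66.
Optimal value attained by: walk 1->3->0->0->3.
Answer: (C^⊗4)[1][3] = 66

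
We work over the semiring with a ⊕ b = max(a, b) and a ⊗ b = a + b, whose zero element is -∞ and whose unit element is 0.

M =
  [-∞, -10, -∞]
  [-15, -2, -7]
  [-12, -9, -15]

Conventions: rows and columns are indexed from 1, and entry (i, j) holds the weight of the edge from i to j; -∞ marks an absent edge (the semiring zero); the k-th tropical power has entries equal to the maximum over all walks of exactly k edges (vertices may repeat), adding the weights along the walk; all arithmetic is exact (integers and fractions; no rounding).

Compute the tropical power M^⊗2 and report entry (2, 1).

M^⊗2:
  [-25, -12, -17]
  [-17, -4, -9]
  [-24, -11, -16]
Key observation: the optimum is the walk 2->2->1, with weight (-2) + (-15) = -17.
Optimal value attained by: walk 2->2->1.
Answer: (M^⊗2)[2][1] = -17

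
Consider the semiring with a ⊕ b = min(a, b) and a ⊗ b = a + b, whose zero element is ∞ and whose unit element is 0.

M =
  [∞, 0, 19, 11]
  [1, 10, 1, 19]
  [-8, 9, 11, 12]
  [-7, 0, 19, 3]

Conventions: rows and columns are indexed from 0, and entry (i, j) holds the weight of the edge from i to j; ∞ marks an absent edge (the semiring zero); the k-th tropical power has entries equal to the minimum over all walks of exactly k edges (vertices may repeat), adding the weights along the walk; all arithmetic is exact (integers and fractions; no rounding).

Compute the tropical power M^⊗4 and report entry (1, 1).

M^⊗2:
  [1, 10, 1, 14]
  [-7, 1, 11, 12]
  [3, -8, 10, 3]
  [-4, -7, 1, 4]
M^⊗3:
  [-7, 1, 11, 12]
  [2, -7, 2, 4]
  [-7, 2, -7, 6]
  [-7, -4, -6, 7]
M^⊗4:
  [2, -7, 2, 4]
  [-6, 2, -6, 7]
  [-15, -7, 3, 4]
  [-14, -7, -3, 4]
Key observation: the optimum is the walk 1->0->1->0->1, with weight 1 + 0 + 1 + 0 = 2.
Optimal value attained by: walk 1->0->1->0->1.
Answer: (M^⊗4)[1][1] = 2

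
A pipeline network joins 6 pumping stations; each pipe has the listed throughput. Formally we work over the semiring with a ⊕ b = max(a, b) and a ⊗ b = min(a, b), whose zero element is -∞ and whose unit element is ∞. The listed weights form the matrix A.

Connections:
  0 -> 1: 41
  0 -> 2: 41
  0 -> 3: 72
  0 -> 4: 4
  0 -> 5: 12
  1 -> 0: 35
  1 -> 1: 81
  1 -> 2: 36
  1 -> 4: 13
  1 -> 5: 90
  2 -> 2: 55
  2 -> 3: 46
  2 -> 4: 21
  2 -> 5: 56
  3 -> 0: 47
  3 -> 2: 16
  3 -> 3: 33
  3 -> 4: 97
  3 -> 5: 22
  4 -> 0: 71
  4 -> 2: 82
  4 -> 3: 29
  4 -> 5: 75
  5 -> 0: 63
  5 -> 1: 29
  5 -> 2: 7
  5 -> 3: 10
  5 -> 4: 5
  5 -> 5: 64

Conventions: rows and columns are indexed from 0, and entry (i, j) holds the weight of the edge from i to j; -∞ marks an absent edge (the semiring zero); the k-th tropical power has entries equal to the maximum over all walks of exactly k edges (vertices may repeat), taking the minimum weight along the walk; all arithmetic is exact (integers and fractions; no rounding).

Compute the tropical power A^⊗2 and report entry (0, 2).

A^⊗2:
  [47, 41, 41, 41, 72, 41]
  [63, 81, 36, 36, 21, 81]
  [56, 29, 55, 46, 46, 56]
  [71, 41, 82, 47, 33, 75]
  [63, 41, 55, 71, 29, 64]
  [63, 41, 41, 63, 13, 64]
Key observation: the optimum is the walk 0->2->2, with weight 41 min 55 = 41.
Optimal value attained by: walk 0->2->2.
Answer: (A^⊗2)[0][2] = 41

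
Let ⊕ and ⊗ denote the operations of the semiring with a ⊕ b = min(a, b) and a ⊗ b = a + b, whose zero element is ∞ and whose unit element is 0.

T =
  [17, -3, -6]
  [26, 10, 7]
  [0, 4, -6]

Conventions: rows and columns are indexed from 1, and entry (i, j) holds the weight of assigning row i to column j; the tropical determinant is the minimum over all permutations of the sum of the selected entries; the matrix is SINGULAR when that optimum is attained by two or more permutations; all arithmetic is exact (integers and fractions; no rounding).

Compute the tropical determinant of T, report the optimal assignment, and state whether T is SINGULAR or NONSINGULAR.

σ = (1, 2, 3): 17 + 10 + (-6) = 21
σ = (1, 3, 2): 17 + 7 + 4 = 28
σ = (2, 1, 3): (-3) + 26 + (-6) = 17
σ = (2, 3, 1): (-3) + 7 + 0 = 4
σ = (3, 1, 2): (-6) + 26 + 4 = 24
σ = (3, 2, 1): (-6) + 10 + 0 = 4
Optimal value attained by: σ = (2, 3, 1).
Answer: det⊕(T) = 4; verdict: SINGULAR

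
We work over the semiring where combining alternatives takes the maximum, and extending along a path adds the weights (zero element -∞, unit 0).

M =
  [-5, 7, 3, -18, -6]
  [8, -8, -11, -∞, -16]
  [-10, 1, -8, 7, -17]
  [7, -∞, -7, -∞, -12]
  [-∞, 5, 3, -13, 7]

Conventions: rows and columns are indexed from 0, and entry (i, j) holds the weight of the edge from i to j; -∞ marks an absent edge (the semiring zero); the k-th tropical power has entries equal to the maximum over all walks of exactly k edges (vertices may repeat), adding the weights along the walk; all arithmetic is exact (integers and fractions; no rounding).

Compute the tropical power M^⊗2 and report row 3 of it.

M^⊗2:
  [15, 4, -2, 10, 1]
  [3, 15, 11, -4, 2]
  [14, -3, 0, -1, -5]
  [2, 14, 10, 0, 1]
  [13, 12, 10, 10, 14]
Answer: row 3 of M^⊗2 = [2, 14, 10, 0, 1]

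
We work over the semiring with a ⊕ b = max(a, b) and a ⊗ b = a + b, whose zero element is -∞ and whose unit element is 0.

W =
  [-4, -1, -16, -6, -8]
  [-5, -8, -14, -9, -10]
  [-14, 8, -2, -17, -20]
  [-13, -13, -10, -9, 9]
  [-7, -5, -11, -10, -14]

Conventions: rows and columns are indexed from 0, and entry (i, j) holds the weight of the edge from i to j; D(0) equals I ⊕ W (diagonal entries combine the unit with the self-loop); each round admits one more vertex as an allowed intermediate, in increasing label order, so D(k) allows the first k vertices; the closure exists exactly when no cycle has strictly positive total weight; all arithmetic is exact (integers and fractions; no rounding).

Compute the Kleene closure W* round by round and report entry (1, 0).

D(0):
  [0, -1, -16, -6, -8]
  [-5, 0, -14, -9, -10]
  [-14, 8, 0, -17, -20]
  [-13, -13, -10, 0, 9]
  [-7, -5, -11, -10, 0]
D(1):
  [0, -1, -16, -6, -8]
  [-5, 0, -14, -9, -10]
  [-14, 8, 0, -17, -20]
  [-13, -13, -10, 0, 9]
  [-7, -5, -11, -10, 0]
D(2):
  [0, -1, -15, -6, -8]
  [-5, 0, -14, -9, -10]
  [3, 8, 0, -1, -2]
  [-13, -13, -10, 0, 9]
  [-7, -5, -11, -10, 0]
D(3):
  [0, -1, -15, -6, -8]
  [-5, 0, -14, -9, -10]
  [3, 8, 0, -1, -2]
  [-7, -2, -10, 0, 9]
  [-7, -3, -11, -10, 0]
D(4):
  [0, -1, -15, -6, 3]
  [-5, 0, -14, -9, 0]
  [3, 8, 0, -1, 8]
  [-7, -2, -10, 0, 9]
  [-7, -3, -11, -10, 0]
D(5):
  [0, 0, -8, -6, 3]
  [-5, 0, -11, -9, 0]
  [3, 8, 0, -1, 8]
  [2, 6, -2, 0, 9]
  [-7, -3, -11, -10, 0]
Answer: W*[1][0] = -5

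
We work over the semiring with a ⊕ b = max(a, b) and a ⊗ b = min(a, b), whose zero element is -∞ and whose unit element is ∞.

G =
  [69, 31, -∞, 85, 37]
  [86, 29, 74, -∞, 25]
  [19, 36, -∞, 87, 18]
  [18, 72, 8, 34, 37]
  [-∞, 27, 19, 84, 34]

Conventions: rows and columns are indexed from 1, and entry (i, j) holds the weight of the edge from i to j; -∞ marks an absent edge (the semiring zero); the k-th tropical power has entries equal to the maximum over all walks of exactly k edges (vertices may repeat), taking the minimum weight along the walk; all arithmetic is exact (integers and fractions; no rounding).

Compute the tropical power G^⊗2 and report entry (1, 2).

G^⊗2:
  [69, 72, 31, 69, 37]
  [69, 36, 29, 85, 37]
  [36, 72, 36, 34, 37]
  [72, 34, 72, 37, 34]
  [27, 72, 27, 34, 37]
Key observation: the optimum is the walk 1->4->2, with weight 85 min 72 = 72.
Optimal value attained by: walk 1->4->2.
Answer: (G^⊗2)[1][2] = 72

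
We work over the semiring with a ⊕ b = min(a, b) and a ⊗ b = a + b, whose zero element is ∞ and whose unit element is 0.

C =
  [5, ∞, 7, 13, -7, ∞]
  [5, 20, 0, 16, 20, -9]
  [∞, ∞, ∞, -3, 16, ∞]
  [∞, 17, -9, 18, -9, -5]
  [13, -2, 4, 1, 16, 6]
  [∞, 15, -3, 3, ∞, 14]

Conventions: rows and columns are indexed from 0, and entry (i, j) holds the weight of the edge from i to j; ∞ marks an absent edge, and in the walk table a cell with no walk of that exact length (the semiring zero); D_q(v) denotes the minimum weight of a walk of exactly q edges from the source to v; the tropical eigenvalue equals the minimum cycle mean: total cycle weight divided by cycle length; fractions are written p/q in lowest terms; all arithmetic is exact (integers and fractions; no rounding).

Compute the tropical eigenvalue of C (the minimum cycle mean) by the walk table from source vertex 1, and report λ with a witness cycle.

q=0: [∞, 0, ∞, ∞, ∞, ∞]
q=1: [5, 20, 0, 16, 20, -9]
q=2: [10, 6, -12, -6, -2, 5]
q=3: [11, -4, -15, -15, -15, -11]
q=4: [-2, -17, -24, -18, -24, -20]
q=5: [-12, -26, -27, -27, -27, -26]
q=6: [-21, -29, -36, -30, -36, -35]
Optimal cycle mean attained by: cycle 2->3->2, total (-3) + (-9), length 2.
Answer: λ = -6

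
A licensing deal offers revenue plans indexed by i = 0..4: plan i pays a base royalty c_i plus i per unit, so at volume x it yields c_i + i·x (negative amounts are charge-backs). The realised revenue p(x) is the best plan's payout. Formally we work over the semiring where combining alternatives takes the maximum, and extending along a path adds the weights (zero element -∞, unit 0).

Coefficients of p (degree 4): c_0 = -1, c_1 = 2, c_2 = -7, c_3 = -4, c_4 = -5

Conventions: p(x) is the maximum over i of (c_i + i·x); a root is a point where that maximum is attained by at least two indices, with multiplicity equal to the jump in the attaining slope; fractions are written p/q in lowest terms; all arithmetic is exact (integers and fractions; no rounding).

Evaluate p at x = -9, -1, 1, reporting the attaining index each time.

p(-9) = max(-1+0·(-9)=-1, 2+1·(-9)=-7, -7+2·(-9)=-25, -4+3·(-9)=-31, -5+4·(-9)=-41) = -1 (attained by i=0)
p(-1) = max(-1+0·(-1)=-1, 2+1·(-1)=1, -7+2·(-1)=-9, -4+3·(-1)=-7, -5+4·(-1)=-9) = 1 (attained by i=1)
p(1) = max(-1+0·1=-1, 2+1·1=3, -7+2·1=-5, -4+3·1=-1, -5+4·1=-1) = 3 (attained by i=1)
Answer: p(-9) = -1; p(-1) = 1; p(1) = 3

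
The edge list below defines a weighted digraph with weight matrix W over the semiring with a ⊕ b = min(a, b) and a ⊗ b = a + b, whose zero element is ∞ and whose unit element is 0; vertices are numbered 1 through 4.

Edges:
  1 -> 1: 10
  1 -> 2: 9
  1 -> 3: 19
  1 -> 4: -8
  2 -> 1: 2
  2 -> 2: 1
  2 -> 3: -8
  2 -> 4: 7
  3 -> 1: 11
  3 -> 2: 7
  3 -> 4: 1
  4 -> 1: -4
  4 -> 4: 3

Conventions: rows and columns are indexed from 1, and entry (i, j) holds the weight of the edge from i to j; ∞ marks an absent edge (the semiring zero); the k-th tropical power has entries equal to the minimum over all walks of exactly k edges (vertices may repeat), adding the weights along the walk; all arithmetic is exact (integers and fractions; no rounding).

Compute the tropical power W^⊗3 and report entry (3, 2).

W^⊗2:
  [-12, 10, 1, -5]
  [3, -1, -7, -7]
  [-3, 8, -1, 3]
  [-1, 5, 15, -12]
W^⊗3:
  [-9, -3, 2, -20]
  [-11, 0, -9, -6]
  [-1, 6, 0, -11]
  [-16, 6, -3, -9]
Key observation: the optimum is the walk 3->2->3->2, with weight 7 + (-8) + 7 = 6.
Optimal value attained by: walk 3->2->3->2.
Answer: (W^⊗3)[3][2] = 6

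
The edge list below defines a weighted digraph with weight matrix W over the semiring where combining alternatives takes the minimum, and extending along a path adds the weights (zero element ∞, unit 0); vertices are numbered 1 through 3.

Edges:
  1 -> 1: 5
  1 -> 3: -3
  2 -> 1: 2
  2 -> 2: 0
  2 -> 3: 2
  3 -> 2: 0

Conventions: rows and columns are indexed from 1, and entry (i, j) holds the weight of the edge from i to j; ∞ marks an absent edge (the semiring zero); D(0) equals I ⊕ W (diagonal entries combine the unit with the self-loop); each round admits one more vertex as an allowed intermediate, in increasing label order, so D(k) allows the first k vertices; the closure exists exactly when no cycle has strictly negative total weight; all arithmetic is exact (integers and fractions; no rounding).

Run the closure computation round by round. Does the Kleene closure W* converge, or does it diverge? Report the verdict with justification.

D(0):
  [0, ∞, -3]
  [2, 0, 2]
  [∞, 0, 0]
D(1):
  [0, ∞, -3]
  [2, 0, -1]
  [∞, 0, 0]
Detection: at round 2, diagonal entry (3, 3) turns strictly negative.
Key observation: the cycle 3->2->1->3 has total weight 0 + 2 + (-3), which is strictly negative.
Answer: DIVERGES — negative cycle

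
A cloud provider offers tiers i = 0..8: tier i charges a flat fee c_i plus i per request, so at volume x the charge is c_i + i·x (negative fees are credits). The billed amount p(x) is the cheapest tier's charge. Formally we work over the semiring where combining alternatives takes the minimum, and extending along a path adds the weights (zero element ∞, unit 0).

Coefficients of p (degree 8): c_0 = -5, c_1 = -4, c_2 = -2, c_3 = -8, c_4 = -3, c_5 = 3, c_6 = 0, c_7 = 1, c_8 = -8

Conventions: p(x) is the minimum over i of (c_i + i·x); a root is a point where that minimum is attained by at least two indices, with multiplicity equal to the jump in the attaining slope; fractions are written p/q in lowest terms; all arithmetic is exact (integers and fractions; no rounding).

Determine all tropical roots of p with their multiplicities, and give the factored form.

hull edge (i=0, c=-5) to (i=3, c=-8): slope -1, span 3
hull edge (i=3, c=-8) to (i=8, c=-8): slope 0, span 5
Factored form: p(x) = -8 ⊗ (x ⊕ 0) ⊗ (x ⊕ 0) ⊗ (x ⊕ 0) ⊗ (x ⊕ 0) ⊗ (x ⊕ 0) ⊗ (x ⊕ 1) ⊗ (x ⊕ 1) ⊗ (x ⊕ 1)
Answer: roots = 0 (mult 5), 1 (mult 3)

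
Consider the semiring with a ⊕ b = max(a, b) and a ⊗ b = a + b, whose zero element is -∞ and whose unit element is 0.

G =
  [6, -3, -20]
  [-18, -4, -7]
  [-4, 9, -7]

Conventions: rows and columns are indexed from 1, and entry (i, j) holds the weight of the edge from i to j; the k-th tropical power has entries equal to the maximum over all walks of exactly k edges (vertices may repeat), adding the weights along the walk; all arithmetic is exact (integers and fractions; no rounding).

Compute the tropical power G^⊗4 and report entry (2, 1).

G^⊗2:
  [12, 3, -10]
  [-11, 2, -11]
  [2, 5, 2]
G^⊗3:
  [18, 9, -4]
  [-5, -2, -5]
  [8, 11, -2]
G^⊗4:
  [24, 15, 2]
  [1, 4, -9]
  [14, 7, 4]
Key observation: the optimum is the walk 2->3->1->1->1, with weight (-7) + (-4) + 6 + 6 = 1.
Optimal value attained by: walk 2->3->1->1->1.
Answer: (G^⊗4)[2][1] = 1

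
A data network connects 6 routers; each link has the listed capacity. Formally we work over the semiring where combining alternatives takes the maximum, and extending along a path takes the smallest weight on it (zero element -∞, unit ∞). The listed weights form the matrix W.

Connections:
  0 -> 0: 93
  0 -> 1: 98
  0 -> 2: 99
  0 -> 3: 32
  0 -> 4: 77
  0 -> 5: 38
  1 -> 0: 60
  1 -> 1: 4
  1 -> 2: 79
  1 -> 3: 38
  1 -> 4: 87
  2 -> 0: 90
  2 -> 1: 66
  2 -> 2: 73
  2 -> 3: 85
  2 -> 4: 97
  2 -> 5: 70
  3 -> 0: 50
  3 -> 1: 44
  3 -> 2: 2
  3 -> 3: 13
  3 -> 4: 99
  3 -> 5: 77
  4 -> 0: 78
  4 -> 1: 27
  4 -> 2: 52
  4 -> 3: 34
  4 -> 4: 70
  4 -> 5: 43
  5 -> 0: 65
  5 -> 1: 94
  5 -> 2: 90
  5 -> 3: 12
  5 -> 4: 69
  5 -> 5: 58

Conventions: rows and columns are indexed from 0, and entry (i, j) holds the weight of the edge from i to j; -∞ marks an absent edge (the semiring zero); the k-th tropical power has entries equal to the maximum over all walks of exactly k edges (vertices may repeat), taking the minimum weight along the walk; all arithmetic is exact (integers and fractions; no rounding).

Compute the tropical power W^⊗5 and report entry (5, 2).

W^⊗2:
  [93, 93, 93, 85, 97, 70]
  [79, 66, 73, 79, 79, 70]
  [90, 90, 90, 73, 85, 77]
  [78, 77, 77, 38, 70, 58]
  [78, 78, 78, 52, 77, 52]
  [90, 66, 79, 85, 90, 70]
W^⊗3:
  [93, 93, 93, 85, 93, 77]
  [79, 79, 79, 73, 79, 77]
  [90, 90, 90, 85, 90, 73]
  [78, 78, 78, 77, 77, 70]
  [78, 78, 78, 78, 78, 70]
  [90, 90, 90, 79, 85, 77]
W^⊗4:
  [93, 93, 93, 85, 93, 77]
  [79, 79, 79, 79, 79, 73]
  [90, 90, 90, 85, 90, 77]
  [78, 78, 78, 78, 78, 77]
  [78, 78, 78, 78, 78, 77]
  [90, 90, 90, 85, 90, 77]
W^⊗5:
  [93, 93, 93, 85, 93, 77]
  [79, 79, 79, 79, 79, 77]
  [90, 90, 90, 85, 90, 77]
  [78, 78, 78, 78, 78, 77]
  [78, 78, 78, 78, 78, 77]
  [90, 90, 90, 85, 90, 77]
Key observation: the optimum is the walk 5->2->0->0->0->2, with weight 90 min 90 min 93 min 93 min 99 = 90.
Optimal value attained by: walk 5->2->0->0->0->2.
Answer: (W^⊗5)[5][2] = 90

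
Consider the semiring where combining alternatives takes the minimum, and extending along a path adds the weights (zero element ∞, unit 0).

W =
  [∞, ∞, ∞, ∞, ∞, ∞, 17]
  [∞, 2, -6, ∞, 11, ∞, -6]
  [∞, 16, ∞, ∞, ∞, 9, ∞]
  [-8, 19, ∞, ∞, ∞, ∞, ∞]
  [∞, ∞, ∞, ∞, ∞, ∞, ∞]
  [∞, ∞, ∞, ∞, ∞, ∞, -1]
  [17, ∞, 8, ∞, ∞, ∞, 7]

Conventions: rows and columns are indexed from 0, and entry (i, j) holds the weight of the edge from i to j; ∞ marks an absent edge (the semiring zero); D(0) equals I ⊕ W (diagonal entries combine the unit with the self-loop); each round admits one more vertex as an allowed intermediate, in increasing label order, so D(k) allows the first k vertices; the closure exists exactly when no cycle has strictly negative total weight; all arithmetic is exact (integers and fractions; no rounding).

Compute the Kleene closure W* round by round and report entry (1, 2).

D(0):
  [0, ∞, ∞, ∞, ∞, ∞, 17]
  [∞, 0, -6, ∞, 11, ∞, -6]
  [∞, 16, 0, ∞, ∞, 9, ∞]
  [-8, 19, ∞, 0, ∞, ∞, ∞]
  [∞, ∞, ∞, ∞, 0, ∞, ∞]
  [∞, ∞, ∞, ∞, ∞, 0, -1]
  [17, ∞, 8, ∞, ∞, ∞, 0]
D(1):
  [0, ∞, ∞, ∞, ∞, ∞, 17]
  [∞, 0, -6, ∞, 11, ∞, -6]
  [∞, 16, 0, ∞, ∞, 9, ∞]
  [-8, 19, ∞, 0, ∞, ∞, 9]
  [∞, ∞, ∞, ∞, 0, ∞, ∞]
  [∞, ∞, ∞, ∞, ∞, 0, -1]
  [17, ∞, 8, ∞, ∞, ∞, 0]
D(2):
  [0, ∞, ∞, ∞, ∞, ∞, 17]
  [∞, 0, -6, ∞, 11, ∞, -6]
  [∞, 16, 0, ∞, 27, 9, 10]
  [-8, 19, 13, 0, 30, ∞, 9]
  [∞, ∞, ∞, ∞, 0, ∞, ∞]
  [∞, ∞, ∞, ∞, ∞, 0, -1]
  [17, ∞, 8, ∞, ∞, ∞, 0]
D(3):
  [0, ∞, ∞, ∞, ∞, ∞, 17]
  [∞, 0, -6, ∞, 11, 3, -6]
  [∞, 16, 0, ∞, 27, 9, 10]
  [-8, 19, 13, 0, 30, 22, 9]
  [∞, ∞, ∞, ∞, 0, ∞, ∞]
  [∞, ∞, ∞, ∞, ∞, 0, -1]
  [17, 24, 8, ∞, 35, 17, 0]
D(4):
  [0, ∞, ∞, ∞, ∞, ∞, 17]
  [∞, 0, -6, ∞, 11, 3, -6]
  [∞, 16, 0, ∞, 27, 9, 10]
  [-8, 19, 13, 0, 30, 22, 9]
  [∞, ∞, ∞, ∞, 0, ∞, ∞]
  [∞, ∞, ∞, ∞, ∞, 0, -1]
  [17, 24, 8, ∞, 35, 17, 0]
D(5):
  [0, ∞, ∞, ∞, ∞, ∞, 17]
  [∞, 0, -6, ∞, 11, 3, -6]
  [∞, 16, 0, ∞, 27, 9, 10]
  [-8, 19, 13, 0, 30, 22, 9]
  [∞, ∞, ∞, ∞, 0, ∞, ∞]
  [∞, ∞, ∞, ∞, ∞, 0, -1]
  [17, 24, 8, ∞, 35, 17, 0]
D(6):
  [0, ∞, ∞, ∞, ∞, ∞, 17]
  [∞, 0, -6, ∞, 11, 3, -6]
  [∞, 16, 0, ∞, 27, 9, 8]
  [-8, 19, 13, 0, 30, 22, 9]
  [∞, ∞, ∞, ∞, 0, ∞, ∞]
  [∞, ∞, ∞, ∞, ∞, 0, -1]
  [17, 24, 8, ∞, 35, 17, 0]
D(7):
  [0, 41, 25, ∞, 52, 34, 17]
  [11, 0, -6, ∞, 11, 3, -6]
  [25, 16, 0, ∞, 27, 9, 8]
  [-8, 19, 13, 0, 30, 22, 9]
  [∞, ∞, ∞, ∞, 0, ∞, ∞]
  [16, 23, 7, ∞, 34, 0, -1]
  [17, 24, 8, ∞, 35, 17, 0]
Answer: W*[1][2] = -6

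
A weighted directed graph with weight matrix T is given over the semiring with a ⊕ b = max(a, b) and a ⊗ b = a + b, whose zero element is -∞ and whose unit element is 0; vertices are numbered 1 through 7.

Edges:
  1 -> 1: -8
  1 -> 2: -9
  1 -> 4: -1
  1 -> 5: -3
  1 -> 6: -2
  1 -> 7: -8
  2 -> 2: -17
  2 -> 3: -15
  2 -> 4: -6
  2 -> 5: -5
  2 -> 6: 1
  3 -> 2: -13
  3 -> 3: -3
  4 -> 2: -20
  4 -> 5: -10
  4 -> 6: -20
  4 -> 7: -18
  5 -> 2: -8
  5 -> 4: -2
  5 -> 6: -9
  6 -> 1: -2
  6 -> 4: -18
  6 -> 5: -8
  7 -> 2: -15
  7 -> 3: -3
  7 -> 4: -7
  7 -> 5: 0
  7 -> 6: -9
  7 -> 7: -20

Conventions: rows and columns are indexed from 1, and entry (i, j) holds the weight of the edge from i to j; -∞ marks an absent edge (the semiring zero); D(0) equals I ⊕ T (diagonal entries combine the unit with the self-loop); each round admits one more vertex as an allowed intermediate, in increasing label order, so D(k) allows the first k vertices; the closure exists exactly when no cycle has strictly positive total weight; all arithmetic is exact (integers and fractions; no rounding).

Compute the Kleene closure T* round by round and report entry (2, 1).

D(0):
  [0, -9, -∞, -1, -3, -2, -8]
  [-∞, 0, -15, -6, -5, 1, -∞]
  [-∞, -13, 0, -∞, -∞, -∞, -∞]
  [-∞, -20, -∞, 0, -10, -20, -18]
  [-∞, -8, -∞, -2, 0, -9, -∞]
  [-2, -∞, -∞, -18, -8, 0, -∞]
  [-∞, -15, -3, -7, 0, -9, 0]
D(1):
  [0, -9, -∞, -1, -3, -2, -8]
  [-∞, 0, -15, -6, -5, 1, -∞]
  [-∞, -13, 0, -∞, -∞, -∞, -∞]
  [-∞, -20, -∞, 0, -10, -20, -18]
  [-∞, -8, -∞, -2, 0, -9, -∞]
  [-2, -11, -∞, -3, -5, 0, -10]
  [-∞, -15, -3, -7, 0, -9, 0]
D(2):
  [0, -9, -24, -1, -3, -2, -8]
  [-∞, 0, -15, -6, -5, 1, -∞]
  [-∞, -13, 0, -19, -18, -12, -∞]
  [-∞, -20, -35, 0, -10, -19, -18]
  [-∞, -8, -23, -2, 0, -7, -∞]
  [-2, -11, -26, -3, -5, 0, -10]
  [-∞, -15, -3, -7, 0, -9, 0]
D(3):
  [0, -9, -24, -1, -3, -2, -8]
  [-∞, 0, -15, -6, -5, 1, -∞]
  [-∞, -13, 0, -19, -18, -12, -∞]
  [-∞, -20, -35, 0, -10, -19, -18]
  [-∞, -8, -23, -2, 0, -7, -∞]
  [-2, -11, -26, -3, -5, 0, -10]
  [-∞, -15, -3, -7, 0, -9, 0]
D(4):
  [0, -9, -24, -1, -3, -2, -8]
  [-∞, 0, -15, -6, -5, 1, -24]
  [-∞, -13, 0, -19, -18, -12, -37]
  [-∞, -20, -35, 0, -10, -19, -18]
  [-∞, -8, -23, -2, 0, -7, -20]
  [-2, -11, -26, -3, -5, 0, -10]
  [-∞, -15, -3, -7, 0, -9, 0]
D(5):
  [0, -9, -24, -1, -3, -2, -8]
  [-∞, 0, -15, -6, -5, 1, -24]
  [-∞, -13, 0, -19, -18, -12, -37]
  [-∞, -18, -33, 0, -10, -17, -18]
  [-∞, -8, -23, -2, 0, -7, -20]
  [-2, -11, -26, -3, -5, 0, -10]
  [-∞, -8, -3, -2, 0, -7, 0]
D(6):
  [0, -9, -24, -1, -3, -2, -8]
  [-1, 0, -15, -2, -4, 1, -9]
  [-14, -13, 0, -15, -17, -12, -22]
  [-19, -18, -33, 0, -10, -17, -18]
  [-9, -8, -23, -2, 0, -7, -17]
  [-2, -11, -26, -3, -5, 0, -10]
  [-9, -8, -3, -2, 0, -7, 0]
D(7):
  [0, -9, -11, -1, -3, -2, -8]
  [-1, 0, -12, -2, -4, 1, -9]
  [-14, -13, 0, -15, -17, -12, -22]
  [-19, -18, -21, 0, -10, -17, -18]
  [-9, -8, -20, -2, 0, -7, -17]
  [-2, -11, -13, -3, -5, 0, -10]
  [-9, -8, -3, -2, 0, -7, 0]
Answer: T*[2][1] = -1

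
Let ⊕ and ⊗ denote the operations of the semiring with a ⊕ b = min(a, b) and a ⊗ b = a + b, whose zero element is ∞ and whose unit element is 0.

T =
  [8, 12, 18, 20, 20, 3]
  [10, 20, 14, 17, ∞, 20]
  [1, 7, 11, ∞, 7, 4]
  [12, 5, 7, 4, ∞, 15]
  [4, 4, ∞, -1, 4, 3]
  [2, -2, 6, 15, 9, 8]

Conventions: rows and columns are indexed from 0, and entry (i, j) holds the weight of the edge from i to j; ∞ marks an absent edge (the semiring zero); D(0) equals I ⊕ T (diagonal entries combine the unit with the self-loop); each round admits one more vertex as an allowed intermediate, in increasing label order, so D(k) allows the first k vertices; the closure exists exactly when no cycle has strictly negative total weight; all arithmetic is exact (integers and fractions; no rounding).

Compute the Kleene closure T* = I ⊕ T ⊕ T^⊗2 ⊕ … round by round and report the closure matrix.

D(0):
  [0, 12, 18, 20, 20, 3]
  [10, 0, 14, 17, ∞, 20]
  [1, 7, 0, ∞, 7, 4]
  [12, 5, 7, 0, ∞, 15]
  [4, 4, ∞, -1, 0, 3]
  [2, -2, 6, 15, 9, 0]
D(1):
  [0, 12, 18, 20, 20, 3]
  [10, 0, 14, 17, 30, 13]
  [1, 7, 0, 21, 7, 4]
  [12, 5, 7, 0, 32, 15]
  [4, 4, 22, -1, 0, 3]
  [2, -2, 6, 15, 9, 0]
D(2):
  [0, 12, 18, 20, 20, 3]
  [10, 0, 14, 17, 30, 13]
  [1, 7, 0, 21, 7, 4]
  [12, 5, 7, 0, 32, 15]
  [4, 4, 18, -1, 0, 3]
  [2, -2, 6, 15, 9, 0]
D(3):
  [0, 12, 18, 20, 20, 3]
  [10, 0, 14, 17, 21, 13]
  [1, 7, 0, 21, 7, 4]
  [8, 5, 7, 0, 14, 11]
  [4, 4, 18, -1, 0, 3]
  [2, -2, 6, 15, 9, 0]
D(4):
  [0, 12, 18, 20, 20, 3]
  [10, 0, 14, 17, 21, 13]
  [1, 7, 0, 21, 7, 4]
  [8, 5, 7, 0, 14, 11]
  [4, 4, 6, -1, 0, 3]
  [2, -2, 6, 15, 9, 0]
D(5):
  [0, 12, 18, 19, 20, 3]
  [10, 0, 14, 17, 21, 13]
  [1, 7, 0, 6, 7, 4]
  [8, 5, 7, 0, 14, 11]
  [4, 4, 6, -1, 0, 3]
  [2, -2, 6, 8, 9, 0]
D(6):
  [0, 1, 9, 11, 12, 3]
  [10, 0, 14, 17, 21, 13]
  [1, 2, 0, 6, 7, 4]
  [8, 5, 7, 0, 14, 11]
  [4, 1, 6, -1, 0, 3]
  [2, -2, 6, 8, 9, 0]
Answer: T* = [[0, 1, 9, 11, 12, 3], [10, 0, 14, 17, 21, 13], [1, 2, 0, 6, 7, 4], [8, 5, 7, 0, 14, 11], [4, 1, 6, -1, 0, 3], [2, -2, 6, 8, 9, 0]]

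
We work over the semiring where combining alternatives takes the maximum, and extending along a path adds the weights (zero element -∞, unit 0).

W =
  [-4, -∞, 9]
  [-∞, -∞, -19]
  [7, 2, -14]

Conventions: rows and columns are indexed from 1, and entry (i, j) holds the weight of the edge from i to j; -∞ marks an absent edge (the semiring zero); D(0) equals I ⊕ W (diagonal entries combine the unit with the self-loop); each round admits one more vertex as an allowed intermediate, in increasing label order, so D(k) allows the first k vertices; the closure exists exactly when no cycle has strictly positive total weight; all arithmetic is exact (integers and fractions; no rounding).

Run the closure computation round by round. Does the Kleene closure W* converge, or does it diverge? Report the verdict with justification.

D(0):
  [0, -∞, 9]
  [-∞, 0, -19]
  [7, 2, 0]
Detection: at round 1, diagonal entry (3, 3) turns strictly positive.
Key observation: the cycle 3->1->3 has total weight 7 + 9, which is strictly positive.
Answer: DIVERGES — positive cycle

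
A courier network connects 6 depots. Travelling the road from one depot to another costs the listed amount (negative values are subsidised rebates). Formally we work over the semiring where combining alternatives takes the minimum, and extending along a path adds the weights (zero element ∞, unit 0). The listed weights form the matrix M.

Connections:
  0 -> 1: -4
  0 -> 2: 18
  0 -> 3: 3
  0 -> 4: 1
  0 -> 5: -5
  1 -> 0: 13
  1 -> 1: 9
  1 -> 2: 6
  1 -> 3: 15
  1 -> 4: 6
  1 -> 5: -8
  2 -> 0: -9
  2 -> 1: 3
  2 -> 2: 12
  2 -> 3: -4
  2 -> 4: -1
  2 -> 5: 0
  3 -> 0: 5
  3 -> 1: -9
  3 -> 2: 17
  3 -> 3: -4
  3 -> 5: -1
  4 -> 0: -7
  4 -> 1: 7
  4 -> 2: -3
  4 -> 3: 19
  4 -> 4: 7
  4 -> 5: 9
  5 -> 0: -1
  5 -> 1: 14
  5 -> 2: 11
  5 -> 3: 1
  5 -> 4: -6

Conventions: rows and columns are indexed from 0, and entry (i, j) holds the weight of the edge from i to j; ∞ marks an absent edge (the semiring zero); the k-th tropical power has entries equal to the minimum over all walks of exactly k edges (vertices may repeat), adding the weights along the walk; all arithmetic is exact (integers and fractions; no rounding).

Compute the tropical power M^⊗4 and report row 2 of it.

M^⊗2:
  [-6, -6, -2, -4, -11, -12]
  [-9, 6, 3, -7, -14, 1]
  [-8, -13, -4, -8, -8, -14]
  [-2, -13, -3, -8, -7, -17]
  [-12, -11, 4, -7, -6, -12]
  [-13, -8, -9, -3, 0, -6]
M^⊗3:
  [-18, -13, -14, -11, -18, -14]
  [-21, -16, -17, -11, -8, -14]
  [-15, -17, -11, -13, -20, -21]
  [-18, -17, -10, -16, -23, -21]
  [-13, -16, -9, -11, -18, -19]
  [-18, -17, -3, -13, -12, -18]
M^⊗4:
  [-25, -22, -21, -18, -20, -23]
  [-26, -25, -11, -21, -20, -26]
  [-27, -22, -23, -20, -27, -25]
  [-30, -25, -26, -20, -27, -25]
  [-25, -20, -21, -18, -25, -24]
  [-19, -22, -15, -17, -24, -25]
Answer: row 2 of M^⊗4 = [-27, -22, -23, -20, -27, -25]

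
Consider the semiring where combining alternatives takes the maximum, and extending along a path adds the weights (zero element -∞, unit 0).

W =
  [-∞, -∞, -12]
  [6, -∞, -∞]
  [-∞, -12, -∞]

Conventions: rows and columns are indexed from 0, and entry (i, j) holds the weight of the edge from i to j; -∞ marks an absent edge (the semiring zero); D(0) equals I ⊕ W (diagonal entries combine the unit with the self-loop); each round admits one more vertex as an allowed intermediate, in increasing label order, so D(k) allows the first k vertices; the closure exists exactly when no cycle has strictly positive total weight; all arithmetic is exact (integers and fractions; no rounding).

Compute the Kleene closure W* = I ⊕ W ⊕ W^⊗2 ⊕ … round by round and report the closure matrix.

D(0):
  [0, -∞, -12]
  [6, 0, -∞]
  [-∞, -12, 0]
D(1):
  [0, -∞, -12]
  [6, 0, -6]
  [-∞, -12, 0]
D(2):
  [0, -∞, -12]
  [6, 0, -6]
  [-6, -12, 0]
D(3):
  [0, -24, -12]
  [6, 0, -6]
  [-6, -12, 0]
Answer: W* = [[0, -24, -12], [6, 0, -6], [-6, -12, 0]]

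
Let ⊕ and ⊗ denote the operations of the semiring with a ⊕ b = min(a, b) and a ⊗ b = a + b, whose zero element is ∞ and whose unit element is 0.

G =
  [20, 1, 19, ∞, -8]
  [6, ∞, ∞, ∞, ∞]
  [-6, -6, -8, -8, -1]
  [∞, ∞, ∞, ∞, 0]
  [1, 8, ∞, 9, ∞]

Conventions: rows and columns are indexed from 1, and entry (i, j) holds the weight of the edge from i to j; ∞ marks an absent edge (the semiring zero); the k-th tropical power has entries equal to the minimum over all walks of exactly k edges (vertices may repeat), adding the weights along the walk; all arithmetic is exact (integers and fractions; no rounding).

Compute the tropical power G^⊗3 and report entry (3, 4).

G^⊗2:
  [-7, 0, 11, 1, 12]
  [26, 7, 25, ∞, -2]
  [-14, -14, -16, -16, -14]
  [1, 8, ∞, 9, ∞]
  [14, 2, 20, ∞, -7]
G^⊗3:
  [5, -6, 3, 3, -15]
  [-1, 6, 17, 7, 18]
  [-22, -22, -24, -24, -22]
  [14, 2, 20, ∞, -7]
  [-6, 1, 12, 2, 6]
Key observation: the optimum is the walk 3->3->3->4, with weight (-8) + (-8) + (-8) = -24.
Optimal value attained by: walk 3->3->3->4.
Answer: (G^⊗3)[3][4] = -24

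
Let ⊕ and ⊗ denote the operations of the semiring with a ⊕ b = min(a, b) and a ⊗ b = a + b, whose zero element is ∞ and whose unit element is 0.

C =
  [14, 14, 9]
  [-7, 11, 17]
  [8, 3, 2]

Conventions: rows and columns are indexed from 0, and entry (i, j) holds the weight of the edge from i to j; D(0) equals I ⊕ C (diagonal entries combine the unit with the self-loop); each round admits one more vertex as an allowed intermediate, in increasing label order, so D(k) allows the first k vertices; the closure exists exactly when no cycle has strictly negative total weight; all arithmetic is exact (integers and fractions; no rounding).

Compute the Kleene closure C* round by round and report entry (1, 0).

D(0):
  [0, 14, 9]
  [-7, 0, 17]
  [8, 3, 0]
D(1):
  [0, 14, 9]
  [-7, 0, 2]
  [8, 3, 0]
D(2):
  [0, 14, 9]
  [-7, 0, 2]
  [-4, 3, 0]
D(3):
  [0, 12, 9]
  [-7, 0, 2]
  [-4, 3, 0]
Answer: C*[1][0] = -7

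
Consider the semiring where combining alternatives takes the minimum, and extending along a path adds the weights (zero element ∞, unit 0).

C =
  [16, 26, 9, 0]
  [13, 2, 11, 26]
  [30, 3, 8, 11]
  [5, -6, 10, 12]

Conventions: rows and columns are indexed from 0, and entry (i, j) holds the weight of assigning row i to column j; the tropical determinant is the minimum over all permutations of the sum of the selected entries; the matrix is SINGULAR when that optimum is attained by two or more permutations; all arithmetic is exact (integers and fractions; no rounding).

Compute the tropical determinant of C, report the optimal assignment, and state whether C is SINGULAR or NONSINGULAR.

σ = (0, 1, 2, 3): 16 + 2 + 8 + 12 = 38
σ = (0, 1, 3, 2): 16 + 2 + 11 + 10 = 39
σ = (0, 2, 1, 3): 16 + 11 + 3 + 12 = 42
σ = (0, 2, 3, 1): 16 + 11 + 11 + (-6) = 32
σ = (0, 3, 1, 2): 16 + 26 + 3 + 10 = 55
σ = (0, 3, 2, 1): 16 + 26 + 8 + (-6) = 44
σ = (1, 0, 2, 3): 26 + 13 + 8 + 12 = 59
σ = (1, 0, 3, 2): 26 + 13 + 11 + 10 = 60
σ = (1, 2, 0, 3): 26 + 11 + 30 + 12 = 79
σ = (1, 2, 3, 0): 26 + 11 + 11 + 5 = 53
σ = (1, 3, 0, 2): 26 + 26 + 30 + 10 = 92
σ = (1, 3, 2, 0): 26 + 26 + 8 + 5 = 65
σ = (2, 0, 1, 3): 9 + 13 + 3 + 12 = 37
σ = (2, 0, 3, 1): 9 + 13 + 11 + (-6) = 27
σ = (2, 1, 0, 3): 9 + 2 + 30 + 12 = 53
σ = (2, 1, 3, 0): 9 + 2 + 11 + 5 = 27
σ = (2, 3, 0, 1): 9 + 26 + 30 + (-6) = 59
σ = (2, 3, 1, 0): 9 + 26 + 3 + 5 = 43
σ = (3, 0, 1, 2): 0 + 13 + 3 + 10 = 26
σ = (3, 0, 2, 1): 0 + 13 + 8 + (-6) = 15
σ = (3, 1, 0, 2): 0 + 2 + 30 + 10 = 42
σ = (3, 1, 2, 0): 0 + 2 + 8 + 5 = 15
σ = (3, 2, 0, 1): 0 + 11 + 30 + (-6) = 35
σ = (3, 2, 1, 0): 0 + 11 + 3 + 5 = 19
Optimal value attained by: σ = (3, 0, 2, 1).
Answer: det⊕(C) = 15; verdict: SINGULAR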